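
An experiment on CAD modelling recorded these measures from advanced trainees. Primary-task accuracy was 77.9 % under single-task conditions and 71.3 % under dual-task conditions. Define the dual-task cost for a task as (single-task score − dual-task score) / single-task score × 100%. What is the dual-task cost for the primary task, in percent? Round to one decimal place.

8.5

Cost = (77.9 − 71.3) / 77.9 × 100%
     = 6.6000 / 77.9 × 100% = 8.4724%.
≈ 8.5%.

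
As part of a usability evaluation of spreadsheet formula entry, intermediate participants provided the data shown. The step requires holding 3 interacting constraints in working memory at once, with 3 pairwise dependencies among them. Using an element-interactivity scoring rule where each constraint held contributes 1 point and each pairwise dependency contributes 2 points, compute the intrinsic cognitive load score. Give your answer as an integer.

9

Element contribution: 3 × 1 = 3.
Interaction contribution: 3 × 2 = 6.
Intrinsic load = 3 + 6 = 9.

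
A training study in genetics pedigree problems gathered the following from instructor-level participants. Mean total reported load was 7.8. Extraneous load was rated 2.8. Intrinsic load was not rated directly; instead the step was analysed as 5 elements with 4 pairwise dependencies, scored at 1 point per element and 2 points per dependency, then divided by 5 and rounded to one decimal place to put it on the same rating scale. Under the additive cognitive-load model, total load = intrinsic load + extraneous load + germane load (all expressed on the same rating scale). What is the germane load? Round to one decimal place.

2.4

Intrinsic (element-interactivity): (5 × 1 + 4 × 2) / 5 = 13 / 5 = 2.6000 → 2.6.
germane load = total − intrinsic − extraneous
             = 7.8 − 2.6 − 2.8 = 2.4.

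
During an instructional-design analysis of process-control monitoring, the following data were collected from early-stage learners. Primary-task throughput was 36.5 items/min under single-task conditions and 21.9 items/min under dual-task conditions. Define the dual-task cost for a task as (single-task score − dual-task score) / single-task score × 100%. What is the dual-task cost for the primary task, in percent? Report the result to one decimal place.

Cost = (36.5 − 21.9) / 36.5 × 100%
     = 14.6000 / 36.5 × 100% = 40.0000%.
≈ 40.0%.

40.0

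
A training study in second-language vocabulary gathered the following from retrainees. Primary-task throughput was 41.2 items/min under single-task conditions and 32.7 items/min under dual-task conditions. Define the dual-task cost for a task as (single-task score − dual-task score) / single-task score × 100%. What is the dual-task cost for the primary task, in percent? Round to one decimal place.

20.6

Cost = (41.2 − 32.7) / 41.2 × 100%
     = 8.5000 / 41.2 × 100% = 20.6311%.
≈ 20.6%.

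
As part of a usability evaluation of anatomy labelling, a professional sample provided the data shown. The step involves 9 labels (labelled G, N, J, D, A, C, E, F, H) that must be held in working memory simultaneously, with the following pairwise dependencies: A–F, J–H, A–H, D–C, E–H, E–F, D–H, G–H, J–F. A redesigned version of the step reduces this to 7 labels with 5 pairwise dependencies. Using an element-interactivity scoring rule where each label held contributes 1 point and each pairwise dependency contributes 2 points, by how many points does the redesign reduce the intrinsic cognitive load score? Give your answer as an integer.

10

Original: 9 × 1 + 9 × 2 = 9 + 18 = 27.
Redesigned: 7 × 1 + 5 × 2 = 7 + 10 = 17.
Reduction = 27 − 17 = 10.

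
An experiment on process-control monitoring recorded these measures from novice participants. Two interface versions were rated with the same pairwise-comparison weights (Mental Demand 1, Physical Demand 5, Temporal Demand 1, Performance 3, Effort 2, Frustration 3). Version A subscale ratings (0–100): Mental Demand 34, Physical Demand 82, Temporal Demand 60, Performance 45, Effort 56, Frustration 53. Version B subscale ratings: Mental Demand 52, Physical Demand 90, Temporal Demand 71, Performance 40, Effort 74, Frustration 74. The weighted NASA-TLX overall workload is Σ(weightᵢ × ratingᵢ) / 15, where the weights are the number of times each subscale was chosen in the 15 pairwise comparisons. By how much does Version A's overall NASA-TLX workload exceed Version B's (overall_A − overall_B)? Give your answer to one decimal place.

-10.2

Version A weighted sum = 1·34 + 5·82 + 1·60 + 3·45 + 2·56 + 3·53 = 34 + 410 + 60 + 135 + 112 + 159 = 910; overall_A = 910/15 = 60.6667.
Version B weighted sum = 1·52 + 5·90 + 1·71 + 3·40 + 2·74 + 3·74 = 52 + 450 + 71 + 120 + 148 + 222 = 1063; overall_B = 1063/15 = 70.8667.
Difference = 60.6667 − 70.8667 = -10.2000 ≈ -10.2.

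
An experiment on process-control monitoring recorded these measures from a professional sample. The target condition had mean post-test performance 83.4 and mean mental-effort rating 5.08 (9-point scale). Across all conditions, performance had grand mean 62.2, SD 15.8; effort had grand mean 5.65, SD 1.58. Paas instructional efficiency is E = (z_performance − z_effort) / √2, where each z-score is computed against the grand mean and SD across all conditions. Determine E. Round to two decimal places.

1.20

z_performance = (83.4 − 62.2) / 15.8 = 21.2000 / 15.8 = 1.3418.
z_effort = (5.08 − 5.65) / 1.58 = -0.5700 / 1.58 = -0.3608.
z_P − z_E = 1.3418 − (-0.3608) = 1.7026.
E = 1.7026 / √2 = 1.7026 / 1.41421 = 1.2039 ≈ 1.20.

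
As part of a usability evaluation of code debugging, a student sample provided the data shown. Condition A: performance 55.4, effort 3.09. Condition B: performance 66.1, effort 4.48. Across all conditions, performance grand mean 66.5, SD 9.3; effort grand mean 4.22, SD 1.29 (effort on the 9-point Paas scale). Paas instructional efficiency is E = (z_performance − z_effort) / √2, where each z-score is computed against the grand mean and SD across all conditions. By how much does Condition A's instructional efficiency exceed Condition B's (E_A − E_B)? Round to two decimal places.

Condition A: z_P = (55.4 − 66.5)/9.3 = -1.1935; z_E = (3.09 − 4.22)/1.29 = -0.8760; E_A = (-1.1935 − (-0.8760))/√2 = -0.2245.
Condition B: z_P = (66.1 − 66.5)/9.3 = -0.0430; z_E = (4.48 − 4.22)/1.29 = 0.2016; E_B = (-0.0430 − 0.2016)/√2 = -0.1730.
E_A − E_B = -0.2245 − (-0.1730) = -0.0515 ≈ -0.05.

-0.05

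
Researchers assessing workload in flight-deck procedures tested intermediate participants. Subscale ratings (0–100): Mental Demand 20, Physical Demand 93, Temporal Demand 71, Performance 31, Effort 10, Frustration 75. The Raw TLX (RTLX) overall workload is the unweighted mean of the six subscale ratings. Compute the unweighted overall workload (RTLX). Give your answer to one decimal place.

Sum of ratings = 20 + 93 + 71 + 31 + 10 + 75 = 300.
RTLX = 300 / 6 = 50.0000 ≈ 50.0.

50.0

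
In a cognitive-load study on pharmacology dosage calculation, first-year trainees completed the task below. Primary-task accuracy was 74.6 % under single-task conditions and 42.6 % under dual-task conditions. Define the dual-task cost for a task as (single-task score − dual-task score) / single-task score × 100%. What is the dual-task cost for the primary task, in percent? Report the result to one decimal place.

Cost = (74.6 − 42.6) / 74.6 × 100%
     = 32.0000 / 74.6 × 100% = 42.8954%.
≈ 42.9%.

42.9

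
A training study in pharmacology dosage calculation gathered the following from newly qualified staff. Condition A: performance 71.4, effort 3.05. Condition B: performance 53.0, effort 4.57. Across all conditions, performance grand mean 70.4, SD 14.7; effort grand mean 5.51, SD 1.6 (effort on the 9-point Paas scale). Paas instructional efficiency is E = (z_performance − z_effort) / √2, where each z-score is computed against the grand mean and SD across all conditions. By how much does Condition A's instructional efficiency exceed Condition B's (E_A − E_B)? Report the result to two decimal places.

1.56

Condition A: z_P = (71.4 − 70.4)/14.7 = 0.0680; z_E = (3.05 − 5.51)/1.6 = -1.5375; E_A = (0.0680 − (-1.5375))/√2 = 1.1353.
Condition B: z_P = (53.0 − 70.4)/14.7 = -1.1837; z_E = (4.57 − 5.51)/1.6 = -0.5875; E_B = (-1.1837 − (-0.5875))/√2 = -0.4216.
E_A − E_B = 1.1353 − (-0.4216) = 1.5569 ≈ 1.56.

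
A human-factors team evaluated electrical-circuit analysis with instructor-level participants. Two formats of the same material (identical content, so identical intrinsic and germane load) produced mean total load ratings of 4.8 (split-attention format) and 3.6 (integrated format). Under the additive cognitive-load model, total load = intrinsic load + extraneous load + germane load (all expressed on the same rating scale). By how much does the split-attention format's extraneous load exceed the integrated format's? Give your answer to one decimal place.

1.2

Intrinsic and germane load are equal across formats, so the difference in total load equals the difference in extraneous load.
Extraneous-load difference = 4.8 − 3.6 = 1.2.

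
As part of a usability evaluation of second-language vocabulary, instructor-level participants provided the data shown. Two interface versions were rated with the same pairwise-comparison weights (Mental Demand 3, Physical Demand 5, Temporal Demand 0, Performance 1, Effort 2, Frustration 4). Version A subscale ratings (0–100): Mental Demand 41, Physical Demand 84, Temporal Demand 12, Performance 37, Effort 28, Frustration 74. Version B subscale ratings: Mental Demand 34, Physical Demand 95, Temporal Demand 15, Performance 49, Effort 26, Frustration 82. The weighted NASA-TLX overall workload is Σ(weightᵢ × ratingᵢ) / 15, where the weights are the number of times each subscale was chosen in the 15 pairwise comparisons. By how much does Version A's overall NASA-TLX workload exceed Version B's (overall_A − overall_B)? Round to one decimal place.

-4.9

Version A weighted sum = 3·41 + 5·84 + 0·12 + 1·37 + 2·28 + 4·74 = 123 + 420 + 0 + 37 + 56 + 296 = 932; overall_A = 932/15 = 62.1333.
Version B weighted sum = 3·34 + 5·95 + 0·15 + 1·49 + 2·26 + 4·82 = 102 + 475 + 0 + 49 + 52 + 328 = 1006; overall_B = 1006/15 = 67.0667.
Difference = 62.1333 − 67.0667 = -4.9334 ≈ -4.9.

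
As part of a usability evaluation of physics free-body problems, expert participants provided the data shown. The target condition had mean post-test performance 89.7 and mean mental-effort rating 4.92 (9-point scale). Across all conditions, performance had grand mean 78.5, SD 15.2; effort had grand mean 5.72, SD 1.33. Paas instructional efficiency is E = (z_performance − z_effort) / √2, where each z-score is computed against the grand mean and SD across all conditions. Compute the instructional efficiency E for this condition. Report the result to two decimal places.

0.95

z_performance = (89.7 − 78.5) / 15.2 = 11.2000 / 15.2 = 0.7368.
z_effort = (4.92 − 5.72) / 1.33 = -0.8000 / 1.33 = -0.6015.
z_P − z_E = 0.7368 − (-0.6015) = 1.3383.
E = 1.3383 / √2 = 1.3383 / 1.41421 = 0.9463 ≈ 0.95.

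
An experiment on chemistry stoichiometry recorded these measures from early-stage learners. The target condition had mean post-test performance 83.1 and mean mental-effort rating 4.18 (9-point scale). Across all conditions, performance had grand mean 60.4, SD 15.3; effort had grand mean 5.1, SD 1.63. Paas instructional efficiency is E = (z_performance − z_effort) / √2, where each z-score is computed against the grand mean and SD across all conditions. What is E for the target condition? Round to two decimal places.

z_performance = (83.1 − 60.4) / 15.3 = 22.7000 / 15.3 = 1.4837.
z_effort = (4.18 − 5.1) / 1.63 = -0.9200 / 1.63 = -0.5644.
z_P − z_E = 1.4837 − (-0.5644) = 2.0481.
E = 2.0481 / √2 = 2.0481 / 1.41421 = 1.4482 ≈ 1.45.

1.45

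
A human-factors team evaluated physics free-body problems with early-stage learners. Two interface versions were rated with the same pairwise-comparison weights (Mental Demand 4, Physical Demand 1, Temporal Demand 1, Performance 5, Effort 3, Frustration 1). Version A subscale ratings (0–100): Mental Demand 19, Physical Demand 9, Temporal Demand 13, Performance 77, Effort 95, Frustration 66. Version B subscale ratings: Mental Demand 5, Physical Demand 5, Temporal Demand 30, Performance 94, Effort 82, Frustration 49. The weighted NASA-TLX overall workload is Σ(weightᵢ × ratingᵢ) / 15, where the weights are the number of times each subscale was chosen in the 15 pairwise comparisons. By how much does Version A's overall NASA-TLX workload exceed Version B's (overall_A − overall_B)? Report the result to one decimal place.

Version A weighted sum = 4·19 + 1·9 + 1·13 + 5·77 + 3·95 + 1·66 = 76 + 9 + 13 + 385 + 285 + 66 = 834; overall_A = 834/15 = 55.6000.
Version B weighted sum = 4·5 + 1·5 + 1·30 + 5·94 + 3·82 + 1·49 = 20 + 5 + 30 + 470 + 246 + 49 = 820; overall_B = 820/15 = 54.6667.
Difference = 55.6000 − 54.6667 = 0.9333 ≈ 0.9.

0.9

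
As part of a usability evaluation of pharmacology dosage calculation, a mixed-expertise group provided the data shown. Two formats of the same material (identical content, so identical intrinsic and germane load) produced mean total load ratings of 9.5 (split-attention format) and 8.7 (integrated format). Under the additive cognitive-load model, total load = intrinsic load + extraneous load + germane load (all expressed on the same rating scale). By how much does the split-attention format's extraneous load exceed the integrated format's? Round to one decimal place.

0.8

Intrinsic and germane load are equal across formats, so the difference in total load equals the difference in extraneous load.
Extraneous-load difference = 9.5 − 8.7 = 0.8.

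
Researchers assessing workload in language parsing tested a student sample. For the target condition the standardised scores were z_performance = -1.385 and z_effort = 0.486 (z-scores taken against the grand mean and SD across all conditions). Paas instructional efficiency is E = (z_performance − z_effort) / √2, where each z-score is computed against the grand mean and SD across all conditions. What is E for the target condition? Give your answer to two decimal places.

-1.32

z_P − z_E = -1.385 − 0.486 = -1.8710.
E = -1.8710 / √2 = -1.8710 / 1.41421 = -1.3230 ≈ -1.32.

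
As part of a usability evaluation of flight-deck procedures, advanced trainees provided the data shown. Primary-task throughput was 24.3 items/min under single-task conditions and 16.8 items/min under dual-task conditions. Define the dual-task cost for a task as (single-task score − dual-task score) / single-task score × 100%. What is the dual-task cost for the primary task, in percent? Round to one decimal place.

30.9

Cost = (24.3 − 16.8) / 24.3 × 100%
     = 7.5000 / 24.3 × 100% = 30.8642%.
≈ 30.9%.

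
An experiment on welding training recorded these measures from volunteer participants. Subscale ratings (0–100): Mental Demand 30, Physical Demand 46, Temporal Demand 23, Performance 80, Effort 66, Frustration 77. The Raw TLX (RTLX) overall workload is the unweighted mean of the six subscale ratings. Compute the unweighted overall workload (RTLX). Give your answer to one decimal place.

Sum of ratings = 30 + 46 + 23 + 80 + 66 + 77 = 322.
RTLX = 322 / 6 = 53.6667 ≈ 53.7.

53.7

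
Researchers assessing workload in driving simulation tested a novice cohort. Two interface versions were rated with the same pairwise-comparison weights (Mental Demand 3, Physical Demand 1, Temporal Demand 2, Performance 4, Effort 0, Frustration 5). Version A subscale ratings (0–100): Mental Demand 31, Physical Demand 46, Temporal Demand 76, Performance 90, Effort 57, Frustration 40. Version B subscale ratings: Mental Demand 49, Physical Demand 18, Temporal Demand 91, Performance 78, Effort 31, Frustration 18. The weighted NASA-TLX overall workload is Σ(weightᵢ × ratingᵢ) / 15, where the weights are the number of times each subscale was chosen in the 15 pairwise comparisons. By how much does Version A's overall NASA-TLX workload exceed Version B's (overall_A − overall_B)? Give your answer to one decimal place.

6.8

Version A weighted sum = 3·31 + 1·46 + 2·76 + 4·90 + 0·57 + 5·40 = 93 + 46 + 152 + 360 + 0 + 200 = 851; overall_A = 851/15 = 56.7333.
Version B weighted sum = 3·49 + 1·18 + 2·91 + 4·78 + 0·31 + 5·18 = 147 + 18 + 182 + 312 + 0 + 90 = 749; overall_B = 749/15 = 49.9333.
Difference = 56.7333 − 49.9333 = 6.8000 ≈ 6.8.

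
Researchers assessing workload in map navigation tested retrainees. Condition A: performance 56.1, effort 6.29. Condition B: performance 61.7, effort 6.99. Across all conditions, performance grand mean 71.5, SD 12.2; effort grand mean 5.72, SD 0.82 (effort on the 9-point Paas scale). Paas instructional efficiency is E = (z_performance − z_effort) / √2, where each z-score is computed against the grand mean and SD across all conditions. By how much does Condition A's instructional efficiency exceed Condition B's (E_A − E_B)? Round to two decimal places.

Condition A: z_P = (56.1 − 71.5)/12.2 = -1.2623; z_E = (6.29 − 5.72)/0.82 = 0.6951; E_A = (-1.2623 − 0.6951)/√2 = -1.3841.
Condition B: z_P = (61.7 − 71.5)/12.2 = -0.8033; z_E = (6.99 − 5.72)/0.82 = 1.5488; E_B = (-0.8033 − 1.5488)/√2 = -1.6632.
E_A − E_B = -1.3841 − (-1.6632) = 0.2791 ≈ 0.28.

0.28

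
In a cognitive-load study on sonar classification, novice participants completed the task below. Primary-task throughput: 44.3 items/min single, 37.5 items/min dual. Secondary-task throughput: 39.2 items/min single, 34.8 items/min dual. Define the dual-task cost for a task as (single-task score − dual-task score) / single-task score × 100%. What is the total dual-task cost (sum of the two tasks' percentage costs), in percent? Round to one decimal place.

26.6

Primary cost = (44.3 − 37.5) / 44.3 × 100% = 15.3499%.
Secondary cost = (39.2 − 34.8) / 39.2 × 100% = 11.2245%.
Total = 15.3499% + 11.2245% = 26.5744% ≈ 26.6%.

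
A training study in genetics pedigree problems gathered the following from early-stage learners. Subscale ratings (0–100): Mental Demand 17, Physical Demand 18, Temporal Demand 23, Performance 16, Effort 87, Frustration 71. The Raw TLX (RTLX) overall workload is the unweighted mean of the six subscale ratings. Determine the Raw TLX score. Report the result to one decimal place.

Sum of ratings = 17 + 18 + 23 + 16 + 87 + 71 = 232.
RTLX = 232 / 6 = 38.6667 ≈ 38.7.

38.7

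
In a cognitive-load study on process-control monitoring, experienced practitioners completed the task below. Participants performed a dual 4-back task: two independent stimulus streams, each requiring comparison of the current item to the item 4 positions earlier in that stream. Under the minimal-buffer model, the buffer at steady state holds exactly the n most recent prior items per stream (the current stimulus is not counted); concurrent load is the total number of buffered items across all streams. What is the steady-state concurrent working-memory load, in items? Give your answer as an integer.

8

Each stream's buffer holds its 4 most recent prior items.
Two independent streams: 2 × 4 = 8 buffered items at steady state.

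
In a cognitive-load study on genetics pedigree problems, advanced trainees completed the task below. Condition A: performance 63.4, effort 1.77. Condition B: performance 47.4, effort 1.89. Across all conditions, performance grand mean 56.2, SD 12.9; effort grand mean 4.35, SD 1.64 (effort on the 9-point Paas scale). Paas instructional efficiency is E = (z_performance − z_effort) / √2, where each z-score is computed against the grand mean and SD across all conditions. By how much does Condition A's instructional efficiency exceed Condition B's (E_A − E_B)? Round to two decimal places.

0.93

Condition A: z_P = (63.4 − 56.2)/12.9 = 0.5581; z_E = (1.77 − 4.35)/1.64 = -1.5732; E_A = (0.5581 − (-1.5732))/√2 = 1.5071.
Condition B: z_P = (47.4 − 56.2)/12.9 = -0.6822; z_E = (1.89 − 4.35)/1.64 = -1.5000; E_B = (-0.6822 − (-1.5000))/√2 = 0.5783.
E_A − E_B = 1.5071 − 0.5783 = 0.9288 ≈ 0.93.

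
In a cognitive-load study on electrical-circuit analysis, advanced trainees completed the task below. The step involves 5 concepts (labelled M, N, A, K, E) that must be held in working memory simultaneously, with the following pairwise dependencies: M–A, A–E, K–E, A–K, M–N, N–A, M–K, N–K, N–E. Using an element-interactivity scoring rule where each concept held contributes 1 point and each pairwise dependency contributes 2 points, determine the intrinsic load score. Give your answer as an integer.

Count of concepts held simultaneously: 5.
Count of pairwise dependencies listed: 9.
Element contribution: 5 × 1 = 5.
Interaction contribution: 9 × 2 = 18.
Intrinsic load = 5 + 18 = 23.

23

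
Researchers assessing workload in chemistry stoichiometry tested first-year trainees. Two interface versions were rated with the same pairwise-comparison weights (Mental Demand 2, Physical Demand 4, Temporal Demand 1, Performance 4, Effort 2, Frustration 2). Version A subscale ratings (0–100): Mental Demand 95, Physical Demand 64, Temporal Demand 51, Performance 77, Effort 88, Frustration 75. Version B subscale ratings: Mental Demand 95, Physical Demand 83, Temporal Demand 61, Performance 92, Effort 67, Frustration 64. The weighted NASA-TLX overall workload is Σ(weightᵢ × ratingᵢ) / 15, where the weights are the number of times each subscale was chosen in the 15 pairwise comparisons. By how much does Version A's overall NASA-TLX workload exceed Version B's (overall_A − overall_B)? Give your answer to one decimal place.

Version A weighted sum = 2·95 + 4·64 + 1·51 + 4·77 + 2·88 + 2·75 = 190 + 256 + 51 + 308 + 176 + 150 = 1131; overall_A = 1131/15 = 75.4000.
Version B weighted sum = 2·95 + 4·83 + 1·61 + 4·92 + 2·67 + 2·64 = 190 + 332 + 61 + 368 + 134 + 128 = 1213; overall_B = 1213/15 = 80.8667.
Difference = 75.4000 − 80.8667 = -5.4667 ≈ -5.5.

-5.5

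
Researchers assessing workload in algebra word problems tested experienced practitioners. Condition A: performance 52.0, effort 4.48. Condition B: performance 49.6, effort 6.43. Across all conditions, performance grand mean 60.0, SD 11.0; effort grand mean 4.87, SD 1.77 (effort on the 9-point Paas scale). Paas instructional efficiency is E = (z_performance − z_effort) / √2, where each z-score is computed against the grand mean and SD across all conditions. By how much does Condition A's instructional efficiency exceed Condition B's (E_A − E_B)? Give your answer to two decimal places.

0.93

Condition A: z_P = (52.0 − 60.0)/11.0 = -0.7273; z_E = (4.48 − 4.87)/1.77 = -0.2203; E_A = (-0.7273 − (-0.2203))/√2 = -0.3585.
Condition B: z_P = (49.6 − 60.0)/11.0 = -0.9455; z_E = (6.43 − 4.87)/1.77 = 0.8814; E_B = (-0.9455 − 0.8814)/√2 = -1.2918.
E_A − E_B = -0.3585 − (-1.2918) = 0.9333 ≈ 0.93.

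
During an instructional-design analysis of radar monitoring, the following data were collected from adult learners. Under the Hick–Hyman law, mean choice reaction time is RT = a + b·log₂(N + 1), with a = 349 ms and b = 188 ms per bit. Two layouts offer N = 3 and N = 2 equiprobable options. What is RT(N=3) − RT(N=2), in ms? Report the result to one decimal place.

RT(3) = 349 + 188·log₂(4) = 349 + 188·2.0000 = 725.0000 ms.
RT(2) = 349 + 188·log₂(3) = 349 + 188·1.5850 = 646.9800 ms.
Difference = 725.0000 − 646.9800 = 78.0200 ≈ 78.0 ms.

78.0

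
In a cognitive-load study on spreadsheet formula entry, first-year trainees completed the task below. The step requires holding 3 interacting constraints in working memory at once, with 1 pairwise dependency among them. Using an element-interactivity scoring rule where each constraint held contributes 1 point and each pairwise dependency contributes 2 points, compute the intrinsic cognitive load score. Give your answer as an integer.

5

Element contribution: 3 × 1 = 3.
Interaction contribution: 1 × 2 = 2.
Intrinsic load = 3 + 2 = 5.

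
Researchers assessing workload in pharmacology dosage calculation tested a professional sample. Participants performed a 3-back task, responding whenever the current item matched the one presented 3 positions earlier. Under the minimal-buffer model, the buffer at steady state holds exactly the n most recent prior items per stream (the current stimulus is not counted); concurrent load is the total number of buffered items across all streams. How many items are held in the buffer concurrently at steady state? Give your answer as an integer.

3

The buffer holds the 3 most recent prior items.
Steady-state concurrent load = 3 items.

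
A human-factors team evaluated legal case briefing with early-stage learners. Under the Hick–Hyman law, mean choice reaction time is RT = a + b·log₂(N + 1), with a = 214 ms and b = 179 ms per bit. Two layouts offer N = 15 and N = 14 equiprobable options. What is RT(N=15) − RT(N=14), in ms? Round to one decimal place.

16.7

RT(15) = 214 + 179·log₂(16) = 214 + 179·4.0000 = 930.0000 ms.
RT(14) = 214 + 179·log₂(15) = 214 + 179·3.9069 = 913.3351 ms.
Difference = 930.0000 − 913.3351 = 16.6649 ≈ 16.7 ms.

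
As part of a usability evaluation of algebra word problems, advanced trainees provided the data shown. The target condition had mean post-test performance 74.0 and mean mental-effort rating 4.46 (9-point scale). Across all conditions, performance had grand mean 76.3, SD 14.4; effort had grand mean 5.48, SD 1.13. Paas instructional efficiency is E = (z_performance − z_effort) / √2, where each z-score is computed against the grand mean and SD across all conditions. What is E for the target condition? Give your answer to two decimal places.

z_performance = (74.0 − 76.3) / 14.4 = -2.3000 / 14.4 = -0.1597.
z_effort = (4.46 − 5.48) / 1.13 = -1.0200 / 1.13 = -0.9027.
z_P − z_E = -0.1597 − (-0.9027) = 0.7430.
E = 0.7430 / √2 = 0.7430 / 1.41421 = 0.5254 ≈ 0.53.

0.53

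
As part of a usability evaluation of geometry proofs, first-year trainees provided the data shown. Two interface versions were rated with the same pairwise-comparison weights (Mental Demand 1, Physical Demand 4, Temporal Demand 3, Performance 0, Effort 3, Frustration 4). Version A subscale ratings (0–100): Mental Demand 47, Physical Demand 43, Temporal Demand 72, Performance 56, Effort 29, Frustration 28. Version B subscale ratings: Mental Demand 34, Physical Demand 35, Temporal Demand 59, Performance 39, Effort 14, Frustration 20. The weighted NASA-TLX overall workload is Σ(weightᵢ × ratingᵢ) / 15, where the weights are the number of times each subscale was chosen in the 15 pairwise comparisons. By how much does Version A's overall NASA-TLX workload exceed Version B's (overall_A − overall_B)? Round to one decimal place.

Version A weighted sum = 1·47 + 4·43 + 3·72 + 0·56 + 3·29 + 4·28 = 47 + 172 + 216 + 0 + 87 + 112 = 634; overall_A = 634/15 = 42.2667.
Version B weighted sum = 1·34 + 4·35 + 3·59 + 0·39 + 3·14 + 4·20 = 34 + 140 + 177 + 0 + 42 + 80 = 473; overall_B = 473/15 = 31.5333.
Difference = 42.2667 − 31.5333 = 10.7334 ≈ 10.7.

10.7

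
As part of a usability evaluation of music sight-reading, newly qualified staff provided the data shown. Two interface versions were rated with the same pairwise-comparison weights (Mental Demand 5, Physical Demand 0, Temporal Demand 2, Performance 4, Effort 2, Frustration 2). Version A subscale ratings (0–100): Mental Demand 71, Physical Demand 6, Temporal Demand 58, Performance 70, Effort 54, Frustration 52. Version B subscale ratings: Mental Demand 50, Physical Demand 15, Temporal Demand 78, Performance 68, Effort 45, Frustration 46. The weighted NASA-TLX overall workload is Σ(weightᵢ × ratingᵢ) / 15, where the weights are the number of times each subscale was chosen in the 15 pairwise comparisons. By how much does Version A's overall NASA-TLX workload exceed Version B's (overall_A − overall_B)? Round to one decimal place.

Version A weighted sum = 5·71 + 0·6 + 2·58 + 4·70 + 2·54 + 2·52 = 355 + 0 + 116 + 280 + 108 + 104 = 963; overall_A = 963/15 = 64.2000.
Version B weighted sum = 5·50 + 0·15 + 2·78 + 4·68 + 2·45 + 2·46 = 250 + 0 + 156 + 272 + 90 + 92 = 860; overall_B = 860/15 = 57.3333.
Difference = 64.2000 − 57.3333 = 6.8667 ≈ 6.9.

6.9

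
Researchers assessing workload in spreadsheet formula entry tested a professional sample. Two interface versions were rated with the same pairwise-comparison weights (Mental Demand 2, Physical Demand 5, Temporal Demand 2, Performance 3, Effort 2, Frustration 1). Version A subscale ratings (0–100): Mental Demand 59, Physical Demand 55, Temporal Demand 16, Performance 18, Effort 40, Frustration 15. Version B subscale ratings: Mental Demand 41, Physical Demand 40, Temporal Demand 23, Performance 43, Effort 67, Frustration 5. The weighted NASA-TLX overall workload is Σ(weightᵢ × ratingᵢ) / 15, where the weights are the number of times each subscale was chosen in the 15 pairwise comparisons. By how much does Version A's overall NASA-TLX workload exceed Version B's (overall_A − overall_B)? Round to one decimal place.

-1.5

Version A weighted sum = 2·59 + 5·55 + 2·16 + 3·18 + 2·40 + 1·15 = 118 + 275 + 32 + 54 + 80 + 15 = 574; overall_A = 574/15 = 38.2667.
Version B weighted sum = 2·41 + 5·40 + 2·23 + 3·43 + 2·67 + 1·5 = 82 + 200 + 46 + 129 + 134 + 5 = 596; overall_B = 596/15 = 39.7333.
Difference = 38.2667 − 39.7333 = -1.4666 ≈ -1.5.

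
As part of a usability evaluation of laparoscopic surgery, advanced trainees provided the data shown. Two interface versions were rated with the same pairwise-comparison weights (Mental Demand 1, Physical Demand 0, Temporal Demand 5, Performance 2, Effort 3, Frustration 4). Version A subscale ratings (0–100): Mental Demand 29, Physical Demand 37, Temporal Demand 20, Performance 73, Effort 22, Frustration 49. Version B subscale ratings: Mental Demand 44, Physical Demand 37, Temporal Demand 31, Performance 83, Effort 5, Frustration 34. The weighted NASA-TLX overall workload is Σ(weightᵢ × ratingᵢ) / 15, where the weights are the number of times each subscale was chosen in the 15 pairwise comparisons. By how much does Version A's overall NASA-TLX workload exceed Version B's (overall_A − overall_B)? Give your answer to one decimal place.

1.4

Version A weighted sum = 1·29 + 0·37 + 5·20 + 2·73 + 3·22 + 4·49 = 29 + 0 + 100 + 146 + 66 + 196 = 537; overall_A = 537/15 = 35.8000.
Version B weighted sum = 1·44 + 0·37 + 5·31 + 2·83 + 3·5 + 4·34 = 44 + 0 + 155 + 166 + 15 + 136 = 516; overall_B = 516/15 = 34.4000.
Difference = 35.8000 − 34.4000 = 1.4000 ≈ 1.4.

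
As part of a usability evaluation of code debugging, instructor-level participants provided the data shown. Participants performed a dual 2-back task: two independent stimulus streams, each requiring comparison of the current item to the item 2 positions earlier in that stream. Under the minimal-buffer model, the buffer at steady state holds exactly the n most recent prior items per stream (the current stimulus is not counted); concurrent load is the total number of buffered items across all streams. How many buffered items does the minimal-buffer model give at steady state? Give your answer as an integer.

Each stream's buffer holds its 2 most recent prior items.
Two independent streams: 2 × 2 = 4 buffered items at steady state.

4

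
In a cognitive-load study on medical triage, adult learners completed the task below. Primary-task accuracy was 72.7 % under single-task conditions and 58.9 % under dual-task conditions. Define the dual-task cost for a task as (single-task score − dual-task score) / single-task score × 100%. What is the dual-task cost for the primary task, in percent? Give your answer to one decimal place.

19.0

Cost = (72.7 − 58.9) / 72.7 × 100%
     = 13.8000 / 72.7 × 100% = 18.9821%.
≈ 19.0%.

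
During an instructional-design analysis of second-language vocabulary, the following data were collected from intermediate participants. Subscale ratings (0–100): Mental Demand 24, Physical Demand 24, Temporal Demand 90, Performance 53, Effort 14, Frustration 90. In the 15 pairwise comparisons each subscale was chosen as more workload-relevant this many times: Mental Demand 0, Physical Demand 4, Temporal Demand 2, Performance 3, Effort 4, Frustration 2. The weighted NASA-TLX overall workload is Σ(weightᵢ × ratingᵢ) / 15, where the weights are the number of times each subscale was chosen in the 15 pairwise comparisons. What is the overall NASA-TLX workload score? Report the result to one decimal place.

The tallies are the weights (they sum to 15).
Weighted sum = 0·24 + 4·24 + 2·90 + 3·53 + 4·14 + 2·90
            = 0 + 96 + 180 + 159 + 56 + 180 = 671.
Overall workload = 671 / 15 = 44.7333 ≈ 44.7.

44.7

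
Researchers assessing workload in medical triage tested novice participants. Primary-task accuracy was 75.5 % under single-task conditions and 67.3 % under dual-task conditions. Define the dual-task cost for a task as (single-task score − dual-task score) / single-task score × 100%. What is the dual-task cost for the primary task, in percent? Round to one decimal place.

10.9

Cost = (75.5 − 67.3) / 75.5 × 100%
     = 8.2000 / 75.5 × 100% = 10.8609%.
≈ 10.9%.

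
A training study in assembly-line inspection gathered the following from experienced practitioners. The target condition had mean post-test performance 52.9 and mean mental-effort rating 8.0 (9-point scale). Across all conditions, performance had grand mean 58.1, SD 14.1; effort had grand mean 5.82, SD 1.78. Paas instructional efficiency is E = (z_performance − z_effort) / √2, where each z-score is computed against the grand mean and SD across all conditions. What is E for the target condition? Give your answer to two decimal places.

-1.13

z_performance = (52.9 − 58.1) / 14.1 = -5.2000 / 14.1 = -0.3688.
z_effort = (8.0 − 5.82) / 1.78 = 2.1800 / 1.78 = 1.2247.
z_P − z_E = -0.3688 − 1.2247 = -1.5935.
E = -1.5935 / √2 = -1.5935 / 1.41421 = -1.1268 ≈ -1.13.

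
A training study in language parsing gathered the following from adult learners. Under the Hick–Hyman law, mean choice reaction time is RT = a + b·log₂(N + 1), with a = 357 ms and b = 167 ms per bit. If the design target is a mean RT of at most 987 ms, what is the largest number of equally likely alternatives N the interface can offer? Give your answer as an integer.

Set 357 + 167·log₂(N + 1) ≤ 987.
log₂(N + 1) ≤ (987 − 357) / 167 = 3.7725.
N + 1 ≤ 2^3.7725 = 13.6658.
N ≤ 12.6658, so the largest integer N is 12.

12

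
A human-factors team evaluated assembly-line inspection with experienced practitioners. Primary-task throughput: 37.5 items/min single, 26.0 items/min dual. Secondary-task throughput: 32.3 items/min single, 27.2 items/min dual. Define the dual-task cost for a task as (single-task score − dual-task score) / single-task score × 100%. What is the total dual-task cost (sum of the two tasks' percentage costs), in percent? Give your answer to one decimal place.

46.5

Primary cost = (37.5 − 26.0) / 37.5 × 100% = 30.6667%.
Secondary cost = (32.3 − 27.2) / 32.3 × 100% = 15.7895%.
Total = 30.6667% + 15.7895% = 46.4562% ≈ 46.5%.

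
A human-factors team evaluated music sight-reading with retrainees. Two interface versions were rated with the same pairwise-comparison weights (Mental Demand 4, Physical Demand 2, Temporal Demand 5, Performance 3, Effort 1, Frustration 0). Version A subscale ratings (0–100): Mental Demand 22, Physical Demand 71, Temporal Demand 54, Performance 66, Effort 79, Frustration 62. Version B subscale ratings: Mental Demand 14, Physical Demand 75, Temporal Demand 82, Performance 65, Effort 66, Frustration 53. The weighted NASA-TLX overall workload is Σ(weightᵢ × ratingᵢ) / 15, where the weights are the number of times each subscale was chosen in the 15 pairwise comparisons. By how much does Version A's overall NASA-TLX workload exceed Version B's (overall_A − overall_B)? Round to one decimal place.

-6.7

Version A weighted sum = 4·22 + 2·71 + 5·54 + 3·66 + 1·79 + 0·62 = 88 + 142 + 270 + 198 + 79 + 0 = 777; overall_A = 777/15 = 51.8000.
Version B weighted sum = 4·14 + 2·75 + 5·82 + 3·65 + 1·66 + 0·53 = 56 + 150 + 410 + 195 + 66 + 0 = 877; overall_B = 877/15 = 58.4667.
Difference = 51.8000 − 58.4667 = -6.6667 ≈ -6.7.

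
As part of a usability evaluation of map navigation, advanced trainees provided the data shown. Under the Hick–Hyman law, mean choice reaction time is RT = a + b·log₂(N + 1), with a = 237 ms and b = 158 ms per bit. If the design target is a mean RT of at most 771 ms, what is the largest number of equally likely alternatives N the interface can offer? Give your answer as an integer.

9

Set 237 + 158·log₂(N + 1) ≤ 771.
log₂(N + 1) ≤ (771 − 237) / 158 = 3.3797.
N + 1 ≤ 2^3.3797 = 10.4086.
N ≤ 9.4086, so the largest integer N is 9.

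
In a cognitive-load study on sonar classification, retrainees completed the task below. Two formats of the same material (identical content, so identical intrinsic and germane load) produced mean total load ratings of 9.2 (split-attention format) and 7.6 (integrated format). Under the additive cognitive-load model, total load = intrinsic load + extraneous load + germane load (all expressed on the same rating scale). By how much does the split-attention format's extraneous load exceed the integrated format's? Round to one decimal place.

1.6

Intrinsic and germane load are equal across formats, so the difference in total load equals the difference in extraneous load.
Extraneous-load difference = 9.2 − 7.6 = 1.6.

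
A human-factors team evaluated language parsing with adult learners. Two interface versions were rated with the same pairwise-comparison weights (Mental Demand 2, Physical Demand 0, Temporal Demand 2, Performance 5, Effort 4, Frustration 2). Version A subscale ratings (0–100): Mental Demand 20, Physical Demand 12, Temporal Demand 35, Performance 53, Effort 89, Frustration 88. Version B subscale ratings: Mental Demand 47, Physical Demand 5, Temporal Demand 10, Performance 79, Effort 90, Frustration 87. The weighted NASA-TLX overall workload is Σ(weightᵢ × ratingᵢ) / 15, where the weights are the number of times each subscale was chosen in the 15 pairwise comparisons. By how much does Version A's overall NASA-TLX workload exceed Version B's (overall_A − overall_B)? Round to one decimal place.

Version A weighted sum = 2·20 + 0·12 + 2·35 + 5·53 + 4·89 + 2·88 = 40 + 0 + 70 + 265 + 356 + 176 = 907; overall_A = 907/15 = 60.4667.
Version B weighted sum = 2·47 + 0·5 + 2·10 + 5·79 + 4·90 + 2·87 = 94 + 0 + 20 + 395 + 360 + 174 = 1043; overall_B = 1043/15 = 69.5333.
Difference = 60.4667 − 69.5333 = -9.0666 ≈ -9.1.

-9.1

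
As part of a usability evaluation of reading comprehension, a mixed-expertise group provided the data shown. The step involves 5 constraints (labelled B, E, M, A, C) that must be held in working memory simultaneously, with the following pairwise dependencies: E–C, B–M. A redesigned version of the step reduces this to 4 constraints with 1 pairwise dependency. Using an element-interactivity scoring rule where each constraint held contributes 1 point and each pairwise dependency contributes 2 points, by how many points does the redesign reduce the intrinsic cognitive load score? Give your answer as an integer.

3

Original: 5 × 1 + 2 × 2 = 5 + 4 = 9.
Redesigned: 4 × 1 + 1 × 2 = 4 + 2 = 6.
Reduction = 9 − 6 = 3.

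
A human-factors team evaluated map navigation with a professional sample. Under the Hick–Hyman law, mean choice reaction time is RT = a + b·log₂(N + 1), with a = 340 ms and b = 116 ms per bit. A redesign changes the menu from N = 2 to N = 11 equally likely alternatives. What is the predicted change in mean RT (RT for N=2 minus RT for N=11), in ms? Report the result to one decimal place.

-232.0

RT(2) = 340 + 116·log₂(3) = 340 + 116·1.5850 = 523.8600 ms.
RT(11) = 340 + 116·log₂(12) = 340 + 116·3.5850 = 755.8600 ms.
Difference = 523.8600 − 755.8600 = -232.0000 ≈ -232.0 ms.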